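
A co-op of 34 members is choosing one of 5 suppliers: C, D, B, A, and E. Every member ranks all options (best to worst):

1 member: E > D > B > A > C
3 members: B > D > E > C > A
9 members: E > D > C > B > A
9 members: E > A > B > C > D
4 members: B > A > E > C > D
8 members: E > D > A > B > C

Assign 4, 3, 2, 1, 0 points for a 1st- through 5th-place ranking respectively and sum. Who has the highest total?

C: 1·0 + 3·1 + 9·2 + 9·1 + 4·1 + 8·0 = 34
D: 1·3 + 3·3 + 9·3 + 9·0 + 4·0 + 8·3 = 63
B: 1·2 + 3·4 + 9·1 + 9·2 + 4·4 + 8·1 = 65
A: 1·1 + 3·0 + 9·0 + 9·3 + 4·3 + 8·2 = 56
E: 1·4 + 3·2 + 9·4 + 9·4 + 4·2 + 8·4 = 122
E has the highest Borda score (122).

E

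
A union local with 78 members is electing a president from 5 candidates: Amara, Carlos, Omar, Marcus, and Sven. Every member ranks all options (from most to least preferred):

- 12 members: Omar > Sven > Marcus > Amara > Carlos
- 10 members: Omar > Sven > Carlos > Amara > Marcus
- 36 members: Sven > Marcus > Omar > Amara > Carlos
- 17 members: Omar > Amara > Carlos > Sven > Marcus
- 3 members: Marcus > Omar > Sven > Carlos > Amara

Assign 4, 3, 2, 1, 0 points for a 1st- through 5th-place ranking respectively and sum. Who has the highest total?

Omar

Amara: 12·1 + 10·1 + 36·1 + 17·3 + 3·0 = 109
Carlos: 12·0 + 10·2 + 36·0 + 17·2 + 3·1 = 57
Omar: 12·4 + 10·4 + 36·2 + 17·4 + 3·3 = 237
Marcus: 12·2 + 10·0 + 36·3 + 17·0 + 3·4 = 144
Sven: 12·3 + 10·3 + 36·4 + 17·1 + 3·2 = 233
Omar has the highest Borda score (237).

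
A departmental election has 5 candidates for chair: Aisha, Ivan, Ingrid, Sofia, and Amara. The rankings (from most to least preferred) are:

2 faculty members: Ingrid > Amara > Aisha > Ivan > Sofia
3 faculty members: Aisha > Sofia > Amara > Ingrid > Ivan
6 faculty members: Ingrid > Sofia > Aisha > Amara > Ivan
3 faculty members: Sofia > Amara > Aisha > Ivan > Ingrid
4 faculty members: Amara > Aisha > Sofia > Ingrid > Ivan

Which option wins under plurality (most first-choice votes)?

Ingrid

First-place votes: Aisha 3, Ivan 0, Ingrid 8, Sofia 3, Amara 4.
Ingrid has the most first-place votes.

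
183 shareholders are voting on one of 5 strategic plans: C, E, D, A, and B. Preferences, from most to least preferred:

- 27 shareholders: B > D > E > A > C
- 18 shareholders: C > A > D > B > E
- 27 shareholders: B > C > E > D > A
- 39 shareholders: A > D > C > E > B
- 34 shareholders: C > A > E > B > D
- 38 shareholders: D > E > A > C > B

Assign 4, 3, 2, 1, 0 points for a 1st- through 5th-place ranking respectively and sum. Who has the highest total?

A

C: 27·0 + 18·4 + 27·3 + 39·2 + 34·4 + 38·1 = 405
E: 27·2 + 18·0 + 27·2 + 39·1 + 34·2 + 38·3 = 329
D: 27·3 + 18·2 + 27·1 + 39·3 + 34·0 + 38·4 = 413
A: 27·1 + 18·3 + 27·0 + 39·4 + 34·3 + 38·2 = 415
B: 27·4 + 18·1 + 27·4 + 39·0 + 34·1 + 38·0 = 268
A has the highest Borda score (415).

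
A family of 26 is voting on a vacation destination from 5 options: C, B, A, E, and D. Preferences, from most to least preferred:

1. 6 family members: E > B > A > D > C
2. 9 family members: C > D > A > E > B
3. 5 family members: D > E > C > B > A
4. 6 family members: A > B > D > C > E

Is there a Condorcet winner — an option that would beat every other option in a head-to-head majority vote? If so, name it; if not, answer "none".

D

D vs C: 17–9 for D.
D vs B: 14–12 for D.
D vs A: 14–12 for D.
D vs E: 20–6 for D.
D beats every other option head-to-head.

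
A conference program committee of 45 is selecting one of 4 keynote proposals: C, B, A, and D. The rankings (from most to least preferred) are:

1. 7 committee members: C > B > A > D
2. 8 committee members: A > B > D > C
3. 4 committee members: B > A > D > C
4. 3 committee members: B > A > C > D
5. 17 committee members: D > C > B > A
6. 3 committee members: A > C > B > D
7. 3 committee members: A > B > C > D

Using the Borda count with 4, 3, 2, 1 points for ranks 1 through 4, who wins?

C: 7·4 + 8·1 + 4·1 + 3·2 + 17·3 + 3·3 + 3·2 = 112
B: 7·3 + 8·3 + 4·4 + 3·4 + 17·2 + 3·2 + 3·3 = 122
A: 7·2 + 8·4 + 4·3 + 3·3 + 17·1 + 3·4 + 3·4 = 108
D: 7·1 + 8·2 + 4·2 + 3·1 + 17·4 + 3·1 + 3·1 = 108
B has the highest Borda score (122).

B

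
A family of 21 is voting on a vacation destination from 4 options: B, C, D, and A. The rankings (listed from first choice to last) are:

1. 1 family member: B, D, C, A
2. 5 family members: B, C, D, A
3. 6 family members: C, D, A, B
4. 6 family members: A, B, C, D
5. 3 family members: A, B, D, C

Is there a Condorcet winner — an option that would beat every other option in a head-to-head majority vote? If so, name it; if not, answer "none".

Checking pairwise contests:
A beats B 15–6.
B beats C 15–6.
B beats D 15–6.
C beats A 12–9.
Every option loses at least one head-to-head, so there is no Condorcet winner.

none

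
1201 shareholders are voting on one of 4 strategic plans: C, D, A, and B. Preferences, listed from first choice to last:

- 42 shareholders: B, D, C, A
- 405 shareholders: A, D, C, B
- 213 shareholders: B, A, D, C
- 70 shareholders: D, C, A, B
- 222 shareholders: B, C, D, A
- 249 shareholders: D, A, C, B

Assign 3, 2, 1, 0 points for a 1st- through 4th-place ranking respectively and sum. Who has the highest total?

C: 42·1 + 405·1 + 213·0 + 70·2 + 222·2 + 249·1 = 1280
D: 42·2 + 405·2 + 213·1 + 70·3 + 222·1 + 249·3 = 2286
A: 42·0 + 405·3 + 213·2 + 70·1 + 222·0 + 249·2 = 2209
B: 42·3 + 405·0 + 213·3 + 70·0 + 222·3 + 249·0 = 1431
D has the highest Borda score (2286).

D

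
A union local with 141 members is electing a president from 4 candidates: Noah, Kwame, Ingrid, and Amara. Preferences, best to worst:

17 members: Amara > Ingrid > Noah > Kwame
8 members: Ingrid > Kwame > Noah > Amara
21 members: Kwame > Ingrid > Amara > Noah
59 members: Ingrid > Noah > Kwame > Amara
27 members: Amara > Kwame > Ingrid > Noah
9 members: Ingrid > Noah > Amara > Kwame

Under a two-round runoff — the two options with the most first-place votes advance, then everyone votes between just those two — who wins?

Round 1 first-place votes: Noah 0, Kwame 21, Ingrid 76, Amara 44.
Ingrid and Amara advance.
Runoff: Ingrid is preferred to Amara by 97 voters; Amara by 44.
Ingrid wins the runoff.

Ingrid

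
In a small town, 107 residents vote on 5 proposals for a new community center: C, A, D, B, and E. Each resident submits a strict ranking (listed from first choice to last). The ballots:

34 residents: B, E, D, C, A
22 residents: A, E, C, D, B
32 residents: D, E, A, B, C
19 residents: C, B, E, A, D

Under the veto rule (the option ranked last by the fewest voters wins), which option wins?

Last-place votes: C 32, A 34, D 19, B 22, E 0.
E is ranked last by the fewest voters, so E wins.

E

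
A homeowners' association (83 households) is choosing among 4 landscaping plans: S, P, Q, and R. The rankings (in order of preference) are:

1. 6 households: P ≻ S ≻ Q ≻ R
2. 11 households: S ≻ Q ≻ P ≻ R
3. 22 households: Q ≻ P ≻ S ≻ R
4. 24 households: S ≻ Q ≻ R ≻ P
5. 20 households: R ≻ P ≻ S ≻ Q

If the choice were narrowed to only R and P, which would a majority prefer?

R

Voters preferring R to P: 44; preferring P to R: 39.
R wins the head-to-head.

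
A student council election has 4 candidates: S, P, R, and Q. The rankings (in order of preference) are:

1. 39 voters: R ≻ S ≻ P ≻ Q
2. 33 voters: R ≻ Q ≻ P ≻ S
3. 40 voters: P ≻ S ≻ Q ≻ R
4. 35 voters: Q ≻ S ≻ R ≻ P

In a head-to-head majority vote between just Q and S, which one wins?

S

Voters preferring Q to S: 68; preferring S to Q: 79.
S wins the head-to-head.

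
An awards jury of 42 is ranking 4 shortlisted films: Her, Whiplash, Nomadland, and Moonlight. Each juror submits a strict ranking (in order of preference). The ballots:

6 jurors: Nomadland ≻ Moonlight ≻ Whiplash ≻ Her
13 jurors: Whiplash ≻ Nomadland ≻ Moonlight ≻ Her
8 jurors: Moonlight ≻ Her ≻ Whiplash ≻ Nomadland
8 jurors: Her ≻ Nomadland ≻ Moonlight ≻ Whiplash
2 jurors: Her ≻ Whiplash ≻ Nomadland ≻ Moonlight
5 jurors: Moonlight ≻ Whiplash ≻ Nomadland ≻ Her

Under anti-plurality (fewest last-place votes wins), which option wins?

Last-place votes: Her 24, Whiplash 8, Nomadland 8, Moonlight 2.
Moonlight is ranked last by the fewest voters, so Moonlight wins.

Moonlight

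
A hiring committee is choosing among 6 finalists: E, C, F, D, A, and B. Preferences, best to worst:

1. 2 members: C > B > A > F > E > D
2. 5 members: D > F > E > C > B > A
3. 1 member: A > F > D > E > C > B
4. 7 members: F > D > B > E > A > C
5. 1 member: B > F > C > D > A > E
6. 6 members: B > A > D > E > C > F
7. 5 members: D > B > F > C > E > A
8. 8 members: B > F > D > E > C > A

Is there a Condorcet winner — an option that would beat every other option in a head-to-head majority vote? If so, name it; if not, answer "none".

none

Checking pairwise contests:
F beats E 29–6.
E beats C 27–8.
B beats F 22–13.
F beats D 19–16.
E beats A 25–10.
D beats B 18–17.
Every option loses at least one head-to-head, so there is no Condorcet winner.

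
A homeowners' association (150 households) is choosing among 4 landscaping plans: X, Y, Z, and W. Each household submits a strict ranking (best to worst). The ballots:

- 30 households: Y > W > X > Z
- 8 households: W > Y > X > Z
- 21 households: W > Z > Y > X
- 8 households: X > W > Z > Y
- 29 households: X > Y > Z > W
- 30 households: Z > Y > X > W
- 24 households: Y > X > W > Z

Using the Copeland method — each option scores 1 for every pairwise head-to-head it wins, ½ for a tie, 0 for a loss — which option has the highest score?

Y

X: beats Z and W; loses to Y → score 2.
Y: beats X, Z, and W → score 3.
Z: loses to X, Y, and W → score 0.
W: beats Z; loses to X and Y → score 1.
Y has the best pairwise record.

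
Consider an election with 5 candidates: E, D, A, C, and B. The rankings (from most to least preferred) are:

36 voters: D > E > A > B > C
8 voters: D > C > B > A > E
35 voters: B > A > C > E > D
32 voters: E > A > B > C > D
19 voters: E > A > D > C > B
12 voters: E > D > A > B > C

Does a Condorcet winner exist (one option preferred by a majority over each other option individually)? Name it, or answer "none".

E vs D: 98–44 for E.
E vs A: 99–43 for E.
E vs C: 99–43 for E.
E vs B: 99–43 for E.
E beats every other option head-to-head.

E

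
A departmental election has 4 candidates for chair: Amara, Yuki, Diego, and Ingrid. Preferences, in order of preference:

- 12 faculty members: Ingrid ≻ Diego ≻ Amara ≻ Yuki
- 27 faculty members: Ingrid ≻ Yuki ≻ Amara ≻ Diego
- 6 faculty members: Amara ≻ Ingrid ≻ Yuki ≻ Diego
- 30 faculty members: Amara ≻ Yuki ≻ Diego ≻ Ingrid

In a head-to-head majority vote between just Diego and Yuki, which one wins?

Voters preferring Diego to Yuki: 12; preferring Yuki to Diego: 63.
Yuki wins the head-to-head.

Yuki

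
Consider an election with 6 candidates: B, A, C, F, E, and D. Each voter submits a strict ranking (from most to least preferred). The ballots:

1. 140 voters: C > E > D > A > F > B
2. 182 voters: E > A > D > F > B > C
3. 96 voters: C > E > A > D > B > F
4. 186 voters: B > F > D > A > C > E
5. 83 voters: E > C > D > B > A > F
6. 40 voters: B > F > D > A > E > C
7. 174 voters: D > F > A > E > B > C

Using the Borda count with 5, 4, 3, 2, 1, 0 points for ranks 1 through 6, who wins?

D

B: 140·0 + 182·1 + 96·1 + 186·5 + 83·2 + 40·5 + 174·1 = 1748
A: 140·2 + 182·4 + 96·3 + 186·2 + 83·1 + 40·2 + 174·3 = 2353
C: 140·5 + 182·0 + 96·5 + 186·1 + 83·4 + 40·0 + 174·0 = 1698
F: 140·1 + 182·2 + 96·0 + 186·4 + 83·0 + 40·4 + 174·4 = 2104
E: 140·4 + 182·5 + 96·4 + 186·0 + 83·5 + 40·1 + 174·2 = 2657
D: 140·3 + 182·3 + 96·2 + 186·3 + 83·3 + 40·3 + 174·5 = 2955
D has the highest Borda score (2955).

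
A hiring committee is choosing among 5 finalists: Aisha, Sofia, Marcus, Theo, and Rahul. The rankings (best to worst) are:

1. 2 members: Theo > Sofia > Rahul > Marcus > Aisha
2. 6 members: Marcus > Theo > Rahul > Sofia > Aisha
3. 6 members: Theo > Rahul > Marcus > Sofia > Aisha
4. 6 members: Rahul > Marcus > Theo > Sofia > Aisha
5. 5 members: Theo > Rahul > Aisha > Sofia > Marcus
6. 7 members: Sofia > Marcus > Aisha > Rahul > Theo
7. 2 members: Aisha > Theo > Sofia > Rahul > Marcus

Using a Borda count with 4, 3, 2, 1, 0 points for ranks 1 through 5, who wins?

Theo

Aisha: 2·0 + 6·0 + 6·0 + 6·0 + 5·2 + 7·2 + 2·4 = 32
Sofia: 2·3 + 6·1 + 6·1 + 6·1 + 5·1 + 7·4 + 2·2 = 61
Marcus: 2·1 + 6·4 + 6·2 + 6·3 + 5·0 + 7·3 + 2·0 = 77
Theo: 2·4 + 6·3 + 6·4 + 6·2 + 5·4 + 7·0 + 2·3 = 88
Rahul: 2·2 + 6·2 + 6·3 + 6·4 + 5·3 + 7·1 + 2·1 = 82
Theo has the highest Borda score (88).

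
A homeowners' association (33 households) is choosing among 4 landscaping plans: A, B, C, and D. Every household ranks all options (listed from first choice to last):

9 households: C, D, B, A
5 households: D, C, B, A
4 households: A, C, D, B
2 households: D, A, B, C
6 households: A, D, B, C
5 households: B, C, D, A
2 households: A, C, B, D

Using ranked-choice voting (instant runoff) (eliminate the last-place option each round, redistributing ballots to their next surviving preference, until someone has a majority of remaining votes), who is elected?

Round 1: A 12, B 5, C 9, D 7. Eliminate B.
Round 2: A 12, C 14, D 7. Eliminate D.
Round 3: A 14, C 19. C has a majority.

C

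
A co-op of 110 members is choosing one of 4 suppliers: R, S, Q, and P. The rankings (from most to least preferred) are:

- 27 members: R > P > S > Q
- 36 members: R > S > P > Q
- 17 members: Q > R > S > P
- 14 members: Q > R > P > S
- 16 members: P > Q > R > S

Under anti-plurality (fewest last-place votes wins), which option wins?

Last-place votes: R 0, S 30, Q 63, P 17.
R is ranked last by the fewest voters, so R wins.

R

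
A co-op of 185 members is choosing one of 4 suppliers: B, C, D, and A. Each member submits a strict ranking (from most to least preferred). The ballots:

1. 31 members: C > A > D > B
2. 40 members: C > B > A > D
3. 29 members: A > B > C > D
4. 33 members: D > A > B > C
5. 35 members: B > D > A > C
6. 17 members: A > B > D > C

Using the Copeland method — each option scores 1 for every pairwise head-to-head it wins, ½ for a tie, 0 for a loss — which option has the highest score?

A

B: beats C and D; loses to A → score 2.
C: beats D; loses to B and A → score 1.
D: loses to B, C, and A → score 0.
A: beats B, C, and D → score 3.
A has the best pairwise record.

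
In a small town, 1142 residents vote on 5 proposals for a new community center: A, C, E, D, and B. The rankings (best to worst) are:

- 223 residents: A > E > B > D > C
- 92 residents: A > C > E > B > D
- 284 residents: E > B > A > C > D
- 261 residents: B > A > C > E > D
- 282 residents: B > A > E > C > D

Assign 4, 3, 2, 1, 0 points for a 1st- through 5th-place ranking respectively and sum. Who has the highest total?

B

A: 223·4 + 92·4 + 284·2 + 261·3 + 282·3 = 3457
C: 223·0 + 92·3 + 284·1 + 261·2 + 282·1 = 1364
E: 223·3 + 92·2 + 284·4 + 261·1 + 282·2 = 2814
D: 223·1 + 92·0 + 284·0 + 261·0 + 282·0 = 223
B: 223·2 + 92·1 + 284·3 + 261·4 + 282·4 = 3562
B has the highest Borda score (3562).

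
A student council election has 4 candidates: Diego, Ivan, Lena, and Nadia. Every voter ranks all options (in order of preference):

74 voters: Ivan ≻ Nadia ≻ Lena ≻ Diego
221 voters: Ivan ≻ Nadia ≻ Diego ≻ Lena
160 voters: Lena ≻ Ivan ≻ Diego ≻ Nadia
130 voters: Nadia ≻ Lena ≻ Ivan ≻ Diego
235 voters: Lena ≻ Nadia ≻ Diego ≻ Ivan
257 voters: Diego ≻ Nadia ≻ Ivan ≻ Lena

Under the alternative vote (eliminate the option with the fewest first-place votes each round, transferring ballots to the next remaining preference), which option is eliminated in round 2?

Diego

Round 1: Diego 257, Ivan 295, Lena 395, Nadia 130. Eliminate Nadia.
Round 2: Diego 257, Ivan 295, Lena 525. Eliminate Diego.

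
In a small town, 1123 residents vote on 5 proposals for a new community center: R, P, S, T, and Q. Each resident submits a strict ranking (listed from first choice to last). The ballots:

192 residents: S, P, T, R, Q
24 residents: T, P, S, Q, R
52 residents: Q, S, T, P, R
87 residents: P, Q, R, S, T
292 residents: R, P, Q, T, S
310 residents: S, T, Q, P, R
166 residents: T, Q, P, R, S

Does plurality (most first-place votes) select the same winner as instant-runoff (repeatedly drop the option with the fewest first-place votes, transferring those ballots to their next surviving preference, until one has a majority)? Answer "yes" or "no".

yes

Plurality — first-place votes: R 292, P 87, S 502, T 190, Q 52. Winner: S.
Instant-runoff — R1 R 292, P 87, S 502, T 190, Q 52 (Q out); R2 R 292, P 87, S 554, T 190 (P out); R3 R 379, S 554, T 190 (T out); R4 R 545, S 578 (S winner). Winner: S.
The two methods agree.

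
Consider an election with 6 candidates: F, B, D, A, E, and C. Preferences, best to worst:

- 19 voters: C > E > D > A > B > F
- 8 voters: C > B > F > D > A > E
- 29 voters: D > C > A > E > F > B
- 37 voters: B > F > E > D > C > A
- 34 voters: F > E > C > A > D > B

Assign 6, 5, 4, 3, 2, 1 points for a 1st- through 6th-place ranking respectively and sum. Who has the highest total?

F: 19·1 + 8·4 + 29·2 + 37·5 + 34·6 = 498
B: 19·2 + 8·5 + 29·1 + 37·6 + 34·1 = 363
D: 19·4 + 8·3 + 29·6 + 37·3 + 34·2 = 453
A: 19·3 + 8·2 + 29·4 + 37·1 + 34·3 = 328
E: 19·5 + 8·1 + 29·3 + 37·4 + 34·5 = 508
C: 19·6 + 8·6 + 29·5 + 37·2 + 34·4 = 517
C has the highest Borda score (517).

C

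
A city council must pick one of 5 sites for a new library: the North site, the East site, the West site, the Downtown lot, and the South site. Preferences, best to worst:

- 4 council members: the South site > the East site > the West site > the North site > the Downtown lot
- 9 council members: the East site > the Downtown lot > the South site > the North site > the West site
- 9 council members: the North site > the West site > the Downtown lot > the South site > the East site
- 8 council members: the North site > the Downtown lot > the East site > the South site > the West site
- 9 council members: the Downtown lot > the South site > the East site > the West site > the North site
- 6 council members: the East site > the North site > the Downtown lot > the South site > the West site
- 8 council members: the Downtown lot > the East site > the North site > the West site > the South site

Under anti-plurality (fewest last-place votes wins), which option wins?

Last-place votes: the North site 9, the East site 9, the West site 23, the Downtown lot 4, the South site 8.
the Downtown lot is ranked last by the fewest voters, so the Downtown lot wins.

the Downtown lot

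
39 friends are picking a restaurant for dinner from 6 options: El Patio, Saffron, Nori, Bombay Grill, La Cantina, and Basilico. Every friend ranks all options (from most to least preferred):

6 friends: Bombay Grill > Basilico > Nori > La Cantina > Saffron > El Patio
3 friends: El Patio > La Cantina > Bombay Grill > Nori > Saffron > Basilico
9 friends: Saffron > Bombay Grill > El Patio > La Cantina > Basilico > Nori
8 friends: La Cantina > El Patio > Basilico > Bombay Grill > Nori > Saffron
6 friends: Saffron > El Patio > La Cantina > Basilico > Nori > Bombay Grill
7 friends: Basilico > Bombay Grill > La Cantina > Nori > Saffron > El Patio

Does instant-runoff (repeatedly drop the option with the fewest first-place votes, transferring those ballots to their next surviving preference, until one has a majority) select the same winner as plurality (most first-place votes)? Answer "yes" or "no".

no

Instant-runoff — R1 El Patio 3, Saffron 15, Nori 0, Bombay Grill 6, La Cantina 8, Basilico 7 (Nori out); R2 El Patio 3, Saffron 15, Bombay Grill 6, La Cantina 8, Basilico 7 (El Patio out); R3 Saffron 15, Bombay Grill 6, La Cantina 11, Basilico 7 (Bombay Grill out); R4 Saffron 15, La Cantina 11, Basilico 13 (La Cantina out); R5 Saffron 18, Basilico 21 (Basilico winner). Winner: Basilico.
Plurality — first-place votes: El Patio 3, Saffron 15, Nori 0, Bombay Grill 6, La Cantina 8, Basilico 7. Winner: Saffron.
The two methods disagree.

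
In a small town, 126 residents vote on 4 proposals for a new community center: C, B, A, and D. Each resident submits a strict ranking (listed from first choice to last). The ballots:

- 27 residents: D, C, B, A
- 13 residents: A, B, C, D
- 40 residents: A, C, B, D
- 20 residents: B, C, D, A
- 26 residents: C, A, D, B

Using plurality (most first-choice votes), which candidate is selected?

A

First-place votes: C 26, B 20, A 53, D 27.
A has the most first-place votes.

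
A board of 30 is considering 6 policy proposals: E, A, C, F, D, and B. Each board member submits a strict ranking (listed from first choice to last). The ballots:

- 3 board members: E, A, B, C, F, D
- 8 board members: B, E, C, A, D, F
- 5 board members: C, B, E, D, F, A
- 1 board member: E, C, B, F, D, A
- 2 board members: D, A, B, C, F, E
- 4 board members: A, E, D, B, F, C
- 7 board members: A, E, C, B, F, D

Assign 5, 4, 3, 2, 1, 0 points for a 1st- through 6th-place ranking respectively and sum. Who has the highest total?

E: 3·5 + 8·4 + 5·3 + 1·5 + 2·0 + 4·4 + 7·4 = 111
A: 3·4 + 8·2 + 5·0 + 1·0 + 2·4 + 4·5 + 7·5 = 91
C: 3·2 + 8·3 + 5·5 + 1·4 + 2·2 + 4·0 + 7·3 = 84
F: 3·1 + 8·0 + 5·1 + 1·2 + 2·1 + 4·1 + 7·1 = 23
D: 3·0 + 8·1 + 5·2 + 1·1 + 2·5 + 4·3 + 7·0 = 41
B: 3·3 + 8·5 + 5·4 + 1·3 + 2·3 + 4·2 + 7·2 = 100
E has the highest Borda score (111).

E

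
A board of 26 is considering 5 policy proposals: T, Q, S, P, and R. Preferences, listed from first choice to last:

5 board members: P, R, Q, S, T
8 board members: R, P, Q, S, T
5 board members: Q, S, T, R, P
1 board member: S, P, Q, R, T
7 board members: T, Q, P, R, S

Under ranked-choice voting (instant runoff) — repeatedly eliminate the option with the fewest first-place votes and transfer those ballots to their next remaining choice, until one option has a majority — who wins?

R

Round 1: T 7, Q 5, S 1, P 5, R 8. Eliminate S.
Round 2: T 7, Q 5, P 6, R 8. Eliminate Q.
Round 3: T 12, P 6, R 8. Eliminate P.
Round 4: T 12, R 14. R has a majority.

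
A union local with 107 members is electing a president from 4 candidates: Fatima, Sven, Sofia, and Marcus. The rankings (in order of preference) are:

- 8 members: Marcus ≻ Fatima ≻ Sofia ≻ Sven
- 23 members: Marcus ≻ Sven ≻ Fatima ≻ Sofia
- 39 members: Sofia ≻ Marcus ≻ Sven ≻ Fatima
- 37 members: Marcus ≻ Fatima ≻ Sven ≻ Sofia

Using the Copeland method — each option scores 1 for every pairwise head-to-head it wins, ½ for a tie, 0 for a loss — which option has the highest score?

Fatima: beats Sofia; loses to Sven and Marcus → score 1.
Sven: beats Fatima and Sofia; loses to Marcus → score 2.
Sofia: loses to Fatima, Sven, and Marcus → score 0.
Marcus: beats Fatima, Sven, and Sofia → score 3.
Marcus has the best pairwise record.

Marcus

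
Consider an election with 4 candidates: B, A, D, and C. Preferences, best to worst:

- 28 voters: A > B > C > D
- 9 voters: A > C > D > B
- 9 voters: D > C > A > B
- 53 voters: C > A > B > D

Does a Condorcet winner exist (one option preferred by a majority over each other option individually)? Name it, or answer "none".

C

C vs B: 71–28 for C.
C vs A: 62–37 for C.
C vs D: 90–9 for C.
C beats every other option head-to-head.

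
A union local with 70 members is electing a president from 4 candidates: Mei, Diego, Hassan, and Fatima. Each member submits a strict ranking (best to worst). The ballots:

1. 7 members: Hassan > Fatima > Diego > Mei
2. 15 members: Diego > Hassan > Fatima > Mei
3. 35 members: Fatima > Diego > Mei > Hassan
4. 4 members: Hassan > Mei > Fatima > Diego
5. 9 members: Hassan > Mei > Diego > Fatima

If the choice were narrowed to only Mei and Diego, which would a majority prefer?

Voters preferring Mei to Diego: 13; preferring Diego to Mei: 57.
Diego wins the head-to-head.

Diego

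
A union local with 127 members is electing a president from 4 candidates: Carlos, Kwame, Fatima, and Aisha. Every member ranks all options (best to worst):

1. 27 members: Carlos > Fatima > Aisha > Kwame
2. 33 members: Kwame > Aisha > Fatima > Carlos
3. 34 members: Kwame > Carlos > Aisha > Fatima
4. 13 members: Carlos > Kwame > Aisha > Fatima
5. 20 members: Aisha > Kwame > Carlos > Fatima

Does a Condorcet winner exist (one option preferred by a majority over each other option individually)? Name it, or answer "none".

Kwame vs Carlos: 87–40 for Kwame.
Kwame vs Fatima: 100–27 for Kwame.
Kwame vs Aisha: 80–47 for Kwame.
Kwame beats every other option head-to-head.

Kwame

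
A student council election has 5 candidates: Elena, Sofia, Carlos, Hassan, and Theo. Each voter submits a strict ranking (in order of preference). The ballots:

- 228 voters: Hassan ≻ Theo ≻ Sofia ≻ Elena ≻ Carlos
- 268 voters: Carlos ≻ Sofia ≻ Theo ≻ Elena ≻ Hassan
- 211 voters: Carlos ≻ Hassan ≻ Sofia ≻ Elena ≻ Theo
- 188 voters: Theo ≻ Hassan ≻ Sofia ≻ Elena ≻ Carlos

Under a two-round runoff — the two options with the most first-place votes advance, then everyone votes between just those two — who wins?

Round 1 first-place votes: Elena 0, Sofia 0, Carlos 479, Hassan 228, Theo 188.
Carlos and Hassan advance.
Runoff: Carlos is preferred to Hassan by 479 voters; Hassan by 416.
Carlos wins the runoff.

Carlos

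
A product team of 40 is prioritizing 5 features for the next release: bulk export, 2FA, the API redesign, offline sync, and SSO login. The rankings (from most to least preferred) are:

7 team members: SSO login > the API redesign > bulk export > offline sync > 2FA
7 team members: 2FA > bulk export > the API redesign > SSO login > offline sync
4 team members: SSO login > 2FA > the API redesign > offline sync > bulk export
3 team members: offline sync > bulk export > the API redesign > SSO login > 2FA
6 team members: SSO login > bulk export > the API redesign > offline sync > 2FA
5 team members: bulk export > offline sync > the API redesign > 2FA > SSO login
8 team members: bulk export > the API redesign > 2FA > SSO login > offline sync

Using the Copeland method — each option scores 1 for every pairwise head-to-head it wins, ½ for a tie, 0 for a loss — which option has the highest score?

bulk export

bulk export: beats 2FA, the API redesign, offline sync, and SSO login → score 4.
2FA: ties SSO login; loses to bulk export, the API redesign, and offline sync → score 0.5.
the API redesign: beats 2FA, offline sync, and SSO login; loses to bulk export → score 3.
offline sync: beats 2FA; loses to bulk export, the API redesign, and SSO login → score 1.
SSO login: beats offline sync; ties 2FA; loses to bulk export and the API redesign → score 1.5.
bulk export has the best pairwise record.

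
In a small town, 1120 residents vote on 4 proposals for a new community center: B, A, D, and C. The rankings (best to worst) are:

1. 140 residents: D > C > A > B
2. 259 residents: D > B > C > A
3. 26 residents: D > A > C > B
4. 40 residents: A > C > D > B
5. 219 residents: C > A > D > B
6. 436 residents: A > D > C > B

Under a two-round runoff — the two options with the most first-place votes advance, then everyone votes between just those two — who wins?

Round 1 first-place votes: B 0, A 476, D 425, C 219.
A and D advance.
Runoff: A is preferred to D by 695 voters; D by 425.
A wins the runoff.

A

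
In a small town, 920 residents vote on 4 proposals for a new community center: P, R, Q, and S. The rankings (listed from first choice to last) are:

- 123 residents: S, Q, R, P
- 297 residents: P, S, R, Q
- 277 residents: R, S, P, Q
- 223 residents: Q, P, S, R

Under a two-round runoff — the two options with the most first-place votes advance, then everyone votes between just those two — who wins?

P

Round 1 first-place votes: P 297, R 277, Q 223, S 123.
P and R advance.
Runoff: P is preferred to R by 520 voters; R by 400.
P wins the runoff.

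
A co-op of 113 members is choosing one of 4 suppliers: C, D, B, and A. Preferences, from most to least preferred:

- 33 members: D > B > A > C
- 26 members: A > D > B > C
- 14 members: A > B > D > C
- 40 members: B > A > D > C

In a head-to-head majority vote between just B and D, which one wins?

D

Voters preferring B to D: 54; preferring D to B: 59.
D wins the head-to-head.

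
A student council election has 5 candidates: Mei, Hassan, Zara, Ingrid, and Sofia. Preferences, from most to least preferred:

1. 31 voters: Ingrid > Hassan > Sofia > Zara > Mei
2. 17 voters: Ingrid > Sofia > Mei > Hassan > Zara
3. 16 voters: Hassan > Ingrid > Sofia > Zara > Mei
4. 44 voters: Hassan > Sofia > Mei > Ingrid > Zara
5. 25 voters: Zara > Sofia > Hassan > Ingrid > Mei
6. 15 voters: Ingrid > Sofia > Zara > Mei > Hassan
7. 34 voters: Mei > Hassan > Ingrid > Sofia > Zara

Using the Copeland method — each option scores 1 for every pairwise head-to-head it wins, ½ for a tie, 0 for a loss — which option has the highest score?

Hassan

Mei: beats Zara; loses to Hassan, Ingrid, and Sofia → score 1.
Hassan: beats Mei, Zara, Ingrid, and Sofia → score 4.
Zara: loses to Mei, Hassan, Ingrid, and Sofia → score 0.
Ingrid: beats Mei, Zara, and Sofia; loses to Hassan → score 3.
Sofia: beats Mei and Zara; loses to Hassan and Ingrid → score 2.
Hassan has the best pairwise record.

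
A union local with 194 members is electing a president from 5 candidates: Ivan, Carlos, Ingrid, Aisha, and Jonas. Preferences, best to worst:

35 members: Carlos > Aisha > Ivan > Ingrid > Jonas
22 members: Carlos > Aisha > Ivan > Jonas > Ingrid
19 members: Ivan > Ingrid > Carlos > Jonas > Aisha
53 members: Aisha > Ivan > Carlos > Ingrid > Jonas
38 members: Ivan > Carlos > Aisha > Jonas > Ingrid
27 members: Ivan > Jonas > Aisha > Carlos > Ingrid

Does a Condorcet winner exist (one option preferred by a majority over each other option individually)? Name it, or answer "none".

none

Checking pairwise contests:
Aisha beats Ivan 110–84.
Ivan beats Carlos 137–57.
Ivan beats Ingrid 194–0.
Carlos beats Aisha 114–80.
Ivan beats Jonas 194–0.
Every option loses at least one head-to-head, so there is no Condorcet winner.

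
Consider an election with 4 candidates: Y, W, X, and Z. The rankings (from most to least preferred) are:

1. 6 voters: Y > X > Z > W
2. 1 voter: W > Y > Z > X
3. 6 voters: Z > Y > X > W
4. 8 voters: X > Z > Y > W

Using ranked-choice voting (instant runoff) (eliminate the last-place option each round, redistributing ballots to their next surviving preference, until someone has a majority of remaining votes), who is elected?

Round 1: Y 6, W 1, X 8, Z 6. Eliminate W.
Round 2: Y 7, X 8, Z 6. Eliminate Z.
Round 3: Y 13, X 8. Y has a majority.

Y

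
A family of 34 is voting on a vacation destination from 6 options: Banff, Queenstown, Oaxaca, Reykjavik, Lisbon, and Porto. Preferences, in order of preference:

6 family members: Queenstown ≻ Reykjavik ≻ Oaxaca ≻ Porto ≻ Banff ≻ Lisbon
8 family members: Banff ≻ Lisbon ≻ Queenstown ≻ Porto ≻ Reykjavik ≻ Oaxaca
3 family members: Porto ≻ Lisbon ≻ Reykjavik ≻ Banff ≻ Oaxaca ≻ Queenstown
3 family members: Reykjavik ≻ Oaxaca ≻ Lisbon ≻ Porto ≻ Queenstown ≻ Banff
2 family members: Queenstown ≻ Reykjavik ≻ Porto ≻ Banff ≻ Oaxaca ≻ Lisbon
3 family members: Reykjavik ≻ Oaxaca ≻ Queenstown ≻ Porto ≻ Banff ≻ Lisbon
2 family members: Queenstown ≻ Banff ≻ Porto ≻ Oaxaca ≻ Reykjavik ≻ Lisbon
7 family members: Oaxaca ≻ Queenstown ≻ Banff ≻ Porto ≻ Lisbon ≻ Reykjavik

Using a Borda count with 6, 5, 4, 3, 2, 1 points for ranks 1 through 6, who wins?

Queenstown

Banff: 6·2 + 8·6 + 3·3 + 3·1 + 2·3 + 3·2 + 2·5 + 7·4 = 122
Queenstown: 6·6 + 8·4 + 3·1 + 3·2 + 2·6 + 3·4 + 2·6 + 7·5 = 148
Oaxaca: 6·4 + 8·1 + 3·2 + 3·5 + 2·2 + 3·5 + 2·3 + 7·6 = 120
Reykjavik: 6·5 + 8·2 + 3·4 + 3·6 + 2·5 + 3·6 + 2·2 + 7·1 = 115
Lisbon: 6·1 + 8·5 + 3·5 + 3·4 + 2·1 + 3·1 + 2·1 + 7·2 = 94
Porto: 6·3 + 8·3 + 3·6 + 3·3 + 2·4 + 3·3 + 2·4 + 7·3 = 115
Queenstown has the highest Borda score (148).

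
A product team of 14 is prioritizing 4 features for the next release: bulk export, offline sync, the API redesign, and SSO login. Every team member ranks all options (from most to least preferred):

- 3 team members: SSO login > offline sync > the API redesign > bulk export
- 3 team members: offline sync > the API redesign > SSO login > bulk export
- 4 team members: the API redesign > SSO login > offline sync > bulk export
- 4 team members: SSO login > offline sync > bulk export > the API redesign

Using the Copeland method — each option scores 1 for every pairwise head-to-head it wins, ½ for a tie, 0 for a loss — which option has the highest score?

SSO login

bulk export: loses to offline sync, the API redesign, and SSO login → score 0.
offline sync: beats bulk export and the API redesign; loses to SSO login → score 2.
the API redesign: beats bulk export; ties SSO login; loses to offline sync → score 1.5.
SSO login: beats bulk export and offline sync; ties the API redesign → score 2.5.
SSO login has the best pairwise record.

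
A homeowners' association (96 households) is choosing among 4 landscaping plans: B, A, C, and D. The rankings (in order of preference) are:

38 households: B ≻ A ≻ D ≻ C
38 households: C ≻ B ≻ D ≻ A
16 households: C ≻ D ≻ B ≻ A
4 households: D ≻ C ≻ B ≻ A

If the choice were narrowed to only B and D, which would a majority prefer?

B

Voters preferring B to D: 76; preferring D to B: 20.
B wins the head-to-head.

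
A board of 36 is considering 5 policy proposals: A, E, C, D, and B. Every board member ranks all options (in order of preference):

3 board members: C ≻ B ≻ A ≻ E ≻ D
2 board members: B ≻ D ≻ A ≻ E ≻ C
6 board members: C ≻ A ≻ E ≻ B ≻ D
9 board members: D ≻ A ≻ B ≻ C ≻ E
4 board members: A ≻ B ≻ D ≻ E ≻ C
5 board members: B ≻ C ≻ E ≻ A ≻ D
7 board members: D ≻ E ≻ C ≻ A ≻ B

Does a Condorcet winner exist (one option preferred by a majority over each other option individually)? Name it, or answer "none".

Checking pairwise contests:
C beats A 21–15.
A beats E 24–12.
D beats C 22–14.
B beats D 20–16.
A beats B 26–10.
Every option loses at least one head-to-head, so there is no Condorcet winner.

none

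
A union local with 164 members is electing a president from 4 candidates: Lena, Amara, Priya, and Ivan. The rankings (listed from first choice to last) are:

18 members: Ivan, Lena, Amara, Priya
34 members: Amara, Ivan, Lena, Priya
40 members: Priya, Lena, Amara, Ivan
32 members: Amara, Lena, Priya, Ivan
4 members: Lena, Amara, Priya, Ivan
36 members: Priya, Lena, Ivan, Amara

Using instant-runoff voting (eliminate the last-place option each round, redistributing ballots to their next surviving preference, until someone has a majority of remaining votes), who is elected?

Amara

Round 1: Lena 4, Amara 66, Priya 76, Ivan 18. Eliminate Lena.
Round 2: Amara 70, Priya 76, Ivan 18. Eliminate Ivan.
Round 3: Amara 88, Priya 76. Amara has a majority.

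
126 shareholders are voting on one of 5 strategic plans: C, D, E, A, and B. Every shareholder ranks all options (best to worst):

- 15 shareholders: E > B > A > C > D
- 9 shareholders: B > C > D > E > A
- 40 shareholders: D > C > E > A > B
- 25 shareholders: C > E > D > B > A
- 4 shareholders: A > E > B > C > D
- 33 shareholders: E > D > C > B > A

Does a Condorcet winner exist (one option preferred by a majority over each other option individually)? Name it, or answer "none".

none

Checking pairwise contests:
D beats C 73–53.
E beats D 77–49.
C beats E 74–52.
C beats A 107–19.
C beats B 98–28.
Every option loses at least one head-to-head, so there is no Condorcet winner.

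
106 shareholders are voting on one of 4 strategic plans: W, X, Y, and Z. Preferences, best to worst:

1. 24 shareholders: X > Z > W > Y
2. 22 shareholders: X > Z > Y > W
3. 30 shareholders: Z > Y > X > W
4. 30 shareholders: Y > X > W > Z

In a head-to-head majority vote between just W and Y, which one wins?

Voters preferring W to Y: 24; preferring Y to W: 82.
Y wins the head-to-head.

Y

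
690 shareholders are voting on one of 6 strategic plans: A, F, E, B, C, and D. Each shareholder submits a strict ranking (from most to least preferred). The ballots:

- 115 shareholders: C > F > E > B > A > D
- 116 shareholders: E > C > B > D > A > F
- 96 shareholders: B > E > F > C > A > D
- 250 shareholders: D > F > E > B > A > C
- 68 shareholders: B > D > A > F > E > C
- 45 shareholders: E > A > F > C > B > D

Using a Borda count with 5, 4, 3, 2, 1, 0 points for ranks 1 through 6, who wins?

A: 115·1 + 116·1 + 96·1 + 250·1 + 68·3 + 45·4 = 961
F: 115·4 + 116·0 + 96·3 + 250·4 + 68·2 + 45·3 = 2019
E: 115·3 + 116·5 + 96·4 + 250·3 + 68·1 + 45·5 = 2352
B: 115·2 + 116·3 + 96·5 + 250·2 + 68·5 + 45·1 = 1943
C: 115·5 + 116·4 + 96·2 + 250·0 + 68·0 + 45·2 = 1321
D: 115·0 + 116·2 + 96·0 + 250·5 + 68·4 + 45·0 = 1754
E has the highest Borda score (2352).

E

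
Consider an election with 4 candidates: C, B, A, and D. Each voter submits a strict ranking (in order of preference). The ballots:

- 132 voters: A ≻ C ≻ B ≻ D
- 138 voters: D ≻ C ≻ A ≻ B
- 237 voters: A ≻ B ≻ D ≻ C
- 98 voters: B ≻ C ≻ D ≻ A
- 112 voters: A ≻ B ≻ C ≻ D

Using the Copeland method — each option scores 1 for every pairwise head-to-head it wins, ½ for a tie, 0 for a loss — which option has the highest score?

C: loses to B, A, and D → score 0.
B: beats C and D; loses to A → score 2.
A: beats C, B, and D → score 3.
D: beats C; loses to B and A → score 1.
A has the best pairwise record.

A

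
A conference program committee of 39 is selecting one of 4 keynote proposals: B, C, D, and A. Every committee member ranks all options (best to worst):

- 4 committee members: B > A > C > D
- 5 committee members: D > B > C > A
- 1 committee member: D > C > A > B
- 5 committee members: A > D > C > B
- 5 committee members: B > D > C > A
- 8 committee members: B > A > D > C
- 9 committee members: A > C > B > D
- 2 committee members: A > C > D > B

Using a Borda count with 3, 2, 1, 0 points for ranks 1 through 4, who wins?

A

B: 4·3 + 5·2 + 1·0 + 5·0 + 5·3 + 8·3 + 9·1 + 2·0 = 70
C: 4·1 + 5·1 + 1·2 + 5·1 + 5·1 + 8·0 + 9·2 + 2·2 = 43
D: 4·0 + 5·3 + 1·3 + 5·2 + 5·2 + 8·1 + 9·0 + 2·1 = 48
A: 4·2 + 5·0 + 1·1 + 5·3 + 5·0 + 8·2 + 9·3 + 2·3 = 73
A has the highest Borda score (73).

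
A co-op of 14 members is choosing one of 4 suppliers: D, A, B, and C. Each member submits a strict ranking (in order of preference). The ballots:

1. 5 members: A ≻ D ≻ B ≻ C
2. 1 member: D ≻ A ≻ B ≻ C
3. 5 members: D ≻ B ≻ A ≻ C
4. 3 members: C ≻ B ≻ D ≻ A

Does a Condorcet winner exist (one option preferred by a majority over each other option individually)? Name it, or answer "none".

D vs A: 9–5 for D.
D vs B: 11–3 for D.
D vs C: 11–3 for D.
D beats every other option head-to-head.

D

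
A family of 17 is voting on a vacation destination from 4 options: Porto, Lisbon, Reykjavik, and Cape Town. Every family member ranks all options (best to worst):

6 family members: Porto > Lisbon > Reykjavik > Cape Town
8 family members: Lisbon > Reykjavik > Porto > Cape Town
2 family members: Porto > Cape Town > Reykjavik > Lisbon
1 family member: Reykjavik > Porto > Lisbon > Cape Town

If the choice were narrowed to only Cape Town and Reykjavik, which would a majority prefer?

Voters preferring Cape Town to Reykjavik: 2; preferring Reykjavik to Cape Town: 15.
Reykjavik wins the head-to-head.

Reykjavik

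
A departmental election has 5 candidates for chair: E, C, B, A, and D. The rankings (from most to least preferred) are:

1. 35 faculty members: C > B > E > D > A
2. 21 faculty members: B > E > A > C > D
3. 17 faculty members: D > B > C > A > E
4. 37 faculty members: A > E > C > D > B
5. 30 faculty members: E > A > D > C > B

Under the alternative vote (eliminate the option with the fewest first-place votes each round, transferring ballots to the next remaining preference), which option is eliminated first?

Round 1: E 30, C 35, B 21, A 37, D 17. Eliminate D.

D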